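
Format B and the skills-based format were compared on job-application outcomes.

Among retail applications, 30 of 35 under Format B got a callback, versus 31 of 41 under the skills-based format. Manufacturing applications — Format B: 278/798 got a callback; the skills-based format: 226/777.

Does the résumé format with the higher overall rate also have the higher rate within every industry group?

Retail: Format B 30/35 = 85.7%, the skills-based format 31/41 = 75.6% → Format B
Manufacturing: Format B 278/798 = 34.8%, the skills-based format 226/777 = 29.1% → Format B
Overall: Format B 308/833 = 37.0%, the skills-based format 257/818 = 31.4% → Format B
Format B wins overall and in every industry group — no reversal.

Yes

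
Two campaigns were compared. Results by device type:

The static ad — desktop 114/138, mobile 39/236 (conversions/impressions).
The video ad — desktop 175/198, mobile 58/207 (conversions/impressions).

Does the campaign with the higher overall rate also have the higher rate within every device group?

Desktop: the static ad 114/138 = 82.6%, the video ad 175/198 = 88.4% → the video ad
Mobile: the static ad 39/236 = 16.5%, the video ad 58/207 = 28.0% → the video ad
Overall: the static ad 153/374 = 40.9%, the video ad 233/405 = 57.5% → the video ad
The video ad wins overall and in every device group — no reversal.

Yes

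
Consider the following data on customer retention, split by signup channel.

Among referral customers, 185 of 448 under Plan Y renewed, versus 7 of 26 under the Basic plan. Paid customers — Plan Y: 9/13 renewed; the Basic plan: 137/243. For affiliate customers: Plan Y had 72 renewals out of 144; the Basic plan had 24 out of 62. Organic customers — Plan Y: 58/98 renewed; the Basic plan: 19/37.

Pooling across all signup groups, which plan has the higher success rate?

the Basic plan

Referral: Plan Y 185/448 = 41.3%, the Basic plan 7/26 = 26.9% → Plan Y
Paid: Plan Y 9/13 = 69.2%, the Basic plan 137/243 = 56.4% → Plan Y
Affiliate: Plan Y 72/144 = 50.0%, the Basic plan 24/62 = 38.7% → Plan Y
Organic: Plan Y 58/98 = 59.2%, the Basic plan 19/37 = 51.4% → Plan Y
Overall: Plan Y 324/703 = 46.1%, the Basic plan 187/368 = 50.8% → the Basic plan
(Plan Y wins every signup group but the Basic plan wins overall — Plan Y's customers skew toward the low-rate referral group.)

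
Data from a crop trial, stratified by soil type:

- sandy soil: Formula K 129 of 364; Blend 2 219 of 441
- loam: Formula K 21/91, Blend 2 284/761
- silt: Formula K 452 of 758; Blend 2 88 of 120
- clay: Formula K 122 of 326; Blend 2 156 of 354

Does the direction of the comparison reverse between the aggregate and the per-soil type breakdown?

Yes

Sandy soil: Formula K 129/364 = 35.4%, Blend 2 219/441 = 49.7% → Blend 2
Loam: Formula K 21/91 = 23.1%, Blend 2 284/761 = 37.3% → Blend 2
Silt: Formula K 452/758 = 59.6%, Blend 2 88/120 = 73.3% → Blend 2
Clay: Formula K 122/326 = 37.4%, Blend 2 156/354 = 44.1% → Blend 2
Overall: Formula K 724/1539 = 47.0%, Blend 2 747/1676 = 44.6% → Formula K
Blend 2 wins each soil group but Formula K wins overall — the comparison reverses. Blend 2's plots skew toward loam, which has a lower base rate.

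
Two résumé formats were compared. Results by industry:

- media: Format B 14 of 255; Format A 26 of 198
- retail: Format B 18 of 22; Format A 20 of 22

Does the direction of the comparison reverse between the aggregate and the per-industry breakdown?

Media: Format B 14/255 = 5.5%, Format A 26/198 = 13.1% → Format A
Retail: Format B 18/22 = 81.8%, Format A 20/22 = 90.9% → Format A
Overall: Format B 32/277 = 11.6%, Format A 46/220 = 20.9% → Format A
Format A wins overall and in every industry group — no reversal.

No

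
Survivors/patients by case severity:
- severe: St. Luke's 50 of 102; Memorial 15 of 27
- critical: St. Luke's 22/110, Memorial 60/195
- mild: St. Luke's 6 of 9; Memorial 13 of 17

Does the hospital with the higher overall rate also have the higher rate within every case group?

Severe: St. Luke's 50/102 = 49.0%, Memorial 15/27 = 55.6% → Memorial
Critical: St. Luke's 22/110 = 20.0%, Memorial 60/195 = 30.8% → Memorial
Mild: St. Luke's 6/9 = 66.7%, Memorial 13/17 = 76.5% → Memorial
Overall: St. Luke's 78/221 = 35.3%, Memorial 88/239 = 36.8% → Memorial
Memorial wins overall and in every case group — no reversal.

Yes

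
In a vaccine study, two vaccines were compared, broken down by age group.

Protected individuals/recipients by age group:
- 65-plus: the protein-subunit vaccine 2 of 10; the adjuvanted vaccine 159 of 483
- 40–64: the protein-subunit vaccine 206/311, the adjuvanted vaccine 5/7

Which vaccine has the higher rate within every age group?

the adjuvanted vaccine

65-plus: the protein-subunit vaccine 2/10 = 20.0%, the adjuvanted vaccine 159/483 = 32.9% → the adjuvanted vaccine
40–64: the protein-subunit vaccine 206/311 = 66.2%, the adjuvanted vaccine 5/7 = 71.4% → the adjuvanted vaccine
The adjuvanted vaccine has the higher rate in both groups.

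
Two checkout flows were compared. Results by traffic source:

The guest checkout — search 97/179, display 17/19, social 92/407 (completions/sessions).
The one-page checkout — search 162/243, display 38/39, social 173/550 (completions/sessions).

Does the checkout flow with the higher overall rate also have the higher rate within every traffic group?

Yes

Search: the guest checkout 97/179 = 54.2%, the one-page checkout 162/243 = 66.7% → the one-page checkout
Display: the guest checkout 17/19 = 89.5%, the one-page checkout 38/39 = 97.4% → the one-page checkout
Social: the guest checkout 92/407 = 22.6%, the one-page checkout 173/550 = 31.5% → the one-page checkout
Overall: the guest checkout 206/605 = 34.0%, the one-page checkout 373/832 = 44.8% → the one-page checkout
The one-page checkout wins overall and in every traffic group — no reversal.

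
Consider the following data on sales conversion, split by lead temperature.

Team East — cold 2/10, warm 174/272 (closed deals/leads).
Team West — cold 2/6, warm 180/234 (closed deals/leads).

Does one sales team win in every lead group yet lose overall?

No

Cold: Team East 2/10 = 20.0%, Team West 2/6 = 33.3% → Team West
Warm: Team East 174/272 = 64.0%, Team West 180/234 = 76.9% → Team West
Overall: Team East 176/282 = 62.4%, Team West 182/240 = 75.8% → Team West
Team West wins overall and in every lead group — no reversal.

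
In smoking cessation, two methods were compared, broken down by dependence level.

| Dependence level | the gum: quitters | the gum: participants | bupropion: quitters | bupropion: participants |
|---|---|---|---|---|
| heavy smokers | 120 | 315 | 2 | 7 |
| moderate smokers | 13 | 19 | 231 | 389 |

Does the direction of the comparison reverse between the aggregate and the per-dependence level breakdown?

Heavy smokers: the gum 120/315 = 38.1%, bupropion 2/7 = 28.6% → the gum
Moderate smokers: the gum 13/19 = 68.4%, bupropion 231/389 = 59.4% → the gum
Overall: the gum 133/334 = 39.8%, bupropion 233/396 = 58.8% → bupropion
The gum wins each dependence group but bupropion wins overall — the comparison reverses. The gum's participants skew toward heavy smokers, which has a lower base rate.

Yes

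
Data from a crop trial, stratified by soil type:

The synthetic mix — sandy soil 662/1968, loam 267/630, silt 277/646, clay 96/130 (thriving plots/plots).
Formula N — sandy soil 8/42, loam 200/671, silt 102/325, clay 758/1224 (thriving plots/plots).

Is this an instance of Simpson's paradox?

Sandy soil: the synthetic mix 662/1968 = 33.6%, Formula N 8/42 = 19.0% → the synthetic mix
Loam: the synthetic mix 267/630 = 42.4%, Formula N 200/671 = 29.8% → the synthetic mix
Silt: the synthetic mix 277/646 = 42.9%, Formula N 102/325 = 31.4% → the synthetic mix
Clay: the synthetic mix 96/130 = 73.8%, Formula N 758/1224 = 61.9% → the synthetic mix
Overall: the synthetic mix 1302/3374 = 38.6%, Formula N 1068/2262 = 47.2% → Formula N
The synthetic mix wins each soil group but Formula N wins overall — the comparison reverses. The synthetic mix's plots skew toward sandy soil, which has a lower base rate.

Yes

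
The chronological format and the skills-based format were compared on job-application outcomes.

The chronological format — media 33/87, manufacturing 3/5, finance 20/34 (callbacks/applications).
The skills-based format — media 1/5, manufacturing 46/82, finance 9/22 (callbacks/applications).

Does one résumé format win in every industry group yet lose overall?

Yes

Media: the chronological format 33/87 = 37.9%, the skills-based format 1/5 = 20.0% → the chronological format
Manufacturing: the chronological format 3/5 = 60.0%, the skills-based format 46/82 = 56.1% → the chronological format
Finance: the chronological format 20/34 = 58.8%, the skills-based format 9/22 = 40.9% → the chronological format
Overall: the chronological format 56/126 = 44.4%, the skills-based format 56/109 = 51.4% → the skills-based format
The chronological format wins each industry group but the skills-based format wins overall — the comparison reverses. The chronological format's applications skew toward media, which has a lower base rate.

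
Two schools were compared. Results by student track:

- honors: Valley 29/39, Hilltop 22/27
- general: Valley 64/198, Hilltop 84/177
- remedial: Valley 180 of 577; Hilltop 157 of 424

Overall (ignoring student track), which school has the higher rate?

Hilltop

Honors: Valley 29/39 = 74.4%, Hilltop 22/27 = 81.5% → Hilltop
General: Valley 64/198 = 32.3%, Hilltop 84/177 = 47.5% → Hilltop
Remedial: Valley 180/577 = 31.2%, Hilltop 157/424 = 37.0% → Hilltop
Overall: Valley 273/814 = 33.5%, Hilltop 263/628 = 41.9% → Hilltop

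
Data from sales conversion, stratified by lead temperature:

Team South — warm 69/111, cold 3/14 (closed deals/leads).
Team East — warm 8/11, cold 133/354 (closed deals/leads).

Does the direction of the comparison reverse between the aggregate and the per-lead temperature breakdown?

Yes

Warm: Team South 69/111 = 62.2%, Team East 8/11 = 72.7% → Team East
Cold: Team South 3/14 = 21.4%, Team East 133/354 = 37.6% → Team East
Overall: Team South 72/125 = 57.6%, Team East 141/365 = 38.6% → Team South
Team East wins each lead group but Team South wins overall — the comparison reverses. Team East's leads skew toward cold, which has a lower base rate.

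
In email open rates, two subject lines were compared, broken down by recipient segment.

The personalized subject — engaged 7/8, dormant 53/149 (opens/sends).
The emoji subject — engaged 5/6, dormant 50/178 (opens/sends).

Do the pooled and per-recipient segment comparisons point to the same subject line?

Engaged: the personalized subject 7/8 = 87.5%, the emoji subject 5/6 = 83.3% → the personalized subject
Dormant: the personalized subject 53/149 = 35.6%, the emoji subject 50/178 = 28.1% → the personalized subject
Overall: the personalized subject 60/157 = 38.2%, the emoji subject 55/184 = 29.9% → the personalized subject
The personalized subject wins overall and in every recipient group — no reversal.

Yes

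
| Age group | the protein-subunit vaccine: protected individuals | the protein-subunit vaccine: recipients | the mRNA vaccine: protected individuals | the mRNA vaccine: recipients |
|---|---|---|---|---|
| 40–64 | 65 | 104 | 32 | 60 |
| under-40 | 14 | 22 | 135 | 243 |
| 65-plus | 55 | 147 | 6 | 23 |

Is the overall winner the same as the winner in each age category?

40–64: the protein-subunit vaccine 65/104 = 62.5%, the mRNA vaccine 32/60 = 53.3% → the protein-subunit vaccine
Under-40: the protein-subunit vaccine 14/22 = 63.6%, the mRNA vaccine 135/243 = 55.6% → the protein-subunit vaccine
65-plus: the protein-subunit vaccine 55/147 = 37.4%, the mRNA vaccine 6/23 = 26.1% → the protein-subunit vaccine
Overall: the protein-subunit vaccine 134/273 = 49.1%, the mRNA vaccine 173/326 = 53.1% → the mRNA vaccine
The protein-subunit vaccine wins each age group but the mRNA vaccine wins overall — the comparison reverses. The protein-subunit vaccine's recipients skew toward 65-plus, which has a lower base rate.

No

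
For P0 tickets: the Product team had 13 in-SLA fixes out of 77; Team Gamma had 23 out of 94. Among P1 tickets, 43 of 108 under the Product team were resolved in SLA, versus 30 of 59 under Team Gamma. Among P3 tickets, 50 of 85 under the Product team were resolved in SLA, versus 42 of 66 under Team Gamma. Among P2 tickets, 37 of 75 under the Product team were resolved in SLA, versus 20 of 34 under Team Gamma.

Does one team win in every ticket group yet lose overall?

P0: the Product team 13/77 = 16.9%, Team Gamma 23/94 = 24.5% → Team Gamma
P1: the Product team 43/108 = 39.8%, Team Gamma 30/59 = 50.8% → Team Gamma
P3: the Product team 50/85 = 58.8%, Team Gamma 42/66 = 63.6% → Team Gamma
P2: the Product team 37/75 = 49.3%, Team Gamma 20/34 = 58.8% → Team Gamma
Overall: the Product team 143/345 = 41.4%, Team Gamma 115/253 = 45.5% → Team Gamma
Team Gamma wins overall and in every ticket group — no reversal.

No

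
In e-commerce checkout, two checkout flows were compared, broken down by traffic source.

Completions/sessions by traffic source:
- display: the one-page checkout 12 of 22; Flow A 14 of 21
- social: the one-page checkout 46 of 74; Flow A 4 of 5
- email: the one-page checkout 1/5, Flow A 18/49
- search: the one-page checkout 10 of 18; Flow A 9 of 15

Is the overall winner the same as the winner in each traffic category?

No

Display: the one-page checkout 12/22 = 54.5%, Flow A 14/21 = 66.7% → Flow A
Social: the one-page checkout 46/74 = 62.2%, Flow A 4/5 = 80.0% → Flow A
Email: the one-page checkout 1/5 = 20.0%, Flow A 18/49 = 36.7% → Flow A
Search: the one-page checkout 10/18 = 55.6%, Flow A 9/15 = 60.0% → Flow A
Overall: the one-page checkout 69/119 = 58.0%, Flow A 45/90 = 50.0% → the one-page checkout
Flow A wins each traffic group but the one-page checkout wins overall — the comparison reverses. Flow A's sessions skew toward email, which has a lower base rate.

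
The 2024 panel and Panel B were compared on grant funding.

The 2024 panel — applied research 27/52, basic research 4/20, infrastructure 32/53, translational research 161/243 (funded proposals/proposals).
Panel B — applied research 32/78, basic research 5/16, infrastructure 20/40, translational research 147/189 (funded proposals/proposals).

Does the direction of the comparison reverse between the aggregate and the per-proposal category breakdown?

No

Applied research: the 2024 panel 27/52 = 51.9%, Panel B 32/78 = 41.0% → the 2024 panel
Basic research: the 2024 panel 4/20 = 20.0%, Panel B 5/16 = 31.2% → Panel B
Infrastructure: the 2024 panel 32/53 = 60.4%, Panel B 20/40 = 50.0% → the 2024 panel
Translational research: the 2024 panel 161/243 = 66.3%, Panel B 147/189 = 77.8% → Panel B
Overall: the 2024 panel 224/368 = 60.9%, Panel B 204/323 = 63.2% → Panel B
Neither sweeps: the 2024 panel wins 2 of 4 groups, Panel B wins 2. Panel B wins overall but not every group — no Simpson reversal.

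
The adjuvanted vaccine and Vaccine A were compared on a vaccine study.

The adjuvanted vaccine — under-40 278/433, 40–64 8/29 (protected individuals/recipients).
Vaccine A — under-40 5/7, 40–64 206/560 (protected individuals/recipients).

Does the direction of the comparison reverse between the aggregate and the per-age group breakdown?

Yes

Under-40: the adjuvanted vaccine 278/433 = 64.2%, Vaccine A 5/7 = 71.4% → Vaccine A
40–64: the adjuvanted vaccine 8/29 = 27.6%, Vaccine A 206/560 = 36.8% → Vaccine A
Overall: the adjuvanted vaccine 286/462 = 61.9%, Vaccine A 211/567 = 37.2% → the adjuvanted vaccine
Vaccine A wins each age group but the adjuvanted vaccine wins overall — the comparison reverses. Vaccine A's recipients skew toward 40–64, which has a lower base rate.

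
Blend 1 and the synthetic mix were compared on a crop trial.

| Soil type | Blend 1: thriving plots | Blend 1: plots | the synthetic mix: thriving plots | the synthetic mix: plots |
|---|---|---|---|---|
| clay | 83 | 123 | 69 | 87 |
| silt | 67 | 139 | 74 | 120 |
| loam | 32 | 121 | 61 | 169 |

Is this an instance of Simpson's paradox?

No

Clay: Blend 1 83/123 = 67.5%, the synthetic mix 69/87 = 79.3% → the synthetic mix
Silt: Blend 1 67/139 = 48.2%, the synthetic mix 74/120 = 61.7% → the synthetic mix
Loam: Blend 1 32/121 = 26.4%, the synthetic mix 61/169 = 36.1% → the synthetic mix
Overall: Blend 1 182/383 = 47.5%, the synthetic mix 204/376 = 54.3% → the synthetic mix
The synthetic mix wins overall and in every soil group — no reversal.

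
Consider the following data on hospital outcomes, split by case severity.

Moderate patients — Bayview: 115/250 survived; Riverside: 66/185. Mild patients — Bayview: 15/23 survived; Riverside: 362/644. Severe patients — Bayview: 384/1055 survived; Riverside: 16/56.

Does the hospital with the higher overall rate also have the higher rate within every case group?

No

Moderate: Bayview 115/250 = 46.0%, Riverside 66/185 = 35.7% → Bayview
Mild: Bayview 15/23 = 65.2%, Riverside 362/644 = 56.2% → Bayview
Severe: Bayview 384/1055 = 36.4%, Riverside 16/56 = 28.6% → Bayview
Overall: Bayview 514/1328 = 38.7%, Riverside 444/885 = 50.2% → Riverside
Bayview wins each case group but Riverside wins overall — the comparison reverses. Bayview's patients skew toward severe, which has a lower base rate.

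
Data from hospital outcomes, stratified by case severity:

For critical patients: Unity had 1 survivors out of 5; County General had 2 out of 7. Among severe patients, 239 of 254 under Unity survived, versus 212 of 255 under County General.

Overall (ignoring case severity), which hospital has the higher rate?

Critical: Unity 1/5 = 20.0%, County General 2/7 = 28.6% → County General
Severe: Unity 239/254 = 94.1%, County General 212/255 = 83.1% → Unity
Overall: Unity 240/259 = 92.7%, County General 214/262 = 81.7% → Unity
(Neither sweeps every case group, but Unity has the higher pooled rate.)

Unity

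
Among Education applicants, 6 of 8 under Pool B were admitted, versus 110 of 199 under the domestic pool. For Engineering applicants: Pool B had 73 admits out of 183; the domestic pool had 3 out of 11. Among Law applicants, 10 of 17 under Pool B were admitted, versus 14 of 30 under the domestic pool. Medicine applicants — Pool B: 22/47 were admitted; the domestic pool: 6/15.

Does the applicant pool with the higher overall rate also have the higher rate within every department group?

Education: Pool B 6/8 = 75.0%, the domestic pool 110/199 = 55.3% → Pool B
Engineering: Pool B 73/183 = 39.9%, the domestic pool 3/11 = 27.3% → Pool B
Law: Pool B 10/17 = 58.8%, the domestic pool 14/30 = 46.7% → Pool B
Medicine: Pool B 22/47 = 46.8%, the domestic pool 6/15 = 40.0% → Pool B
Overall: Pool B 111/255 = 43.5%, the domestic pool 133/255 = 52.2% → the domestic pool
Pool B wins each department group but the domestic pool wins overall — the comparison reverses. Pool B's applicants skew toward Engineering, which has a lower base rate.

No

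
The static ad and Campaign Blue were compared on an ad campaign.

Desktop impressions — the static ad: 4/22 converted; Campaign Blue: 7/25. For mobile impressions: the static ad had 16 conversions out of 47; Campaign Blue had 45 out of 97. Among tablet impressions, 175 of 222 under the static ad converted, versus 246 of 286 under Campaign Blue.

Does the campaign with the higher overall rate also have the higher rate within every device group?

Desktop: the static ad 4/22 = 18.2%, Campaign Blue 7/25 = 28.0% → Campaign Blue
Mobile: the static ad 16/47 = 34.0%, Campaign Blue 45/97 = 46.4% → Campaign Blue
Tablet: the static ad 175/222 = 78.8%, Campaign Blue 246/286 = 86.0% → Campaign Blue
Overall: the static ad 195/291 = 67.0%, Campaign Blue 298/408 = 73.0% → Campaign Blue
Campaign Blue wins overall and in every device group — no reversal.

Yes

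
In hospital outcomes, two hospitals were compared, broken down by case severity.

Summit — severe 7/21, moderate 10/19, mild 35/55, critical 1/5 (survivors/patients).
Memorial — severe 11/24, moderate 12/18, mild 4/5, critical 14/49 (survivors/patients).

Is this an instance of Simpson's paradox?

Severe: Summit 7/21 = 33.3%, Memorial 11/24 = 45.8% → Memorial
Moderate: Summit 10/19 = 52.6%, Memorial 12/18 = 66.7% → Memorial
Mild: Summit 35/55 = 63.6%, Memorial 4/5 = 80.0% → Memorial
Critical: Summit 1/5 = 20.0%, Memorial 14/49 = 28.6% → Memorial
Overall: Summit 53/100 = 53.0%, Memorial 41/96 = 42.7% → Summit
Memorial wins each case group but Summit wins overall — the comparison reverses. Memorial's patients skew toward critical, which has a lower base rate.

Yes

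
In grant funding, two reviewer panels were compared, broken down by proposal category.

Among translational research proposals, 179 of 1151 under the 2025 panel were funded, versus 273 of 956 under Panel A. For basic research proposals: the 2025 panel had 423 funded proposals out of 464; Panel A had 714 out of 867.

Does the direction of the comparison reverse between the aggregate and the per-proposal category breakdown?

No

Translational research: the 2025 panel 179/1151 = 15.6%, Panel A 273/956 = 28.6% → Panel A
Basic research: the 2025 panel 423/464 = 91.2%, Panel A 714/867 = 82.4% → the 2025 panel
Overall: the 2025 panel 602/1615 = 37.3%, Panel A 987/1823 = 54.1% → Panel A
Neither sweeps: the 2025 panel wins 1 of 2 groups, Panel A wins 1. Panel A wins overall but not every group — no Simpson reversal.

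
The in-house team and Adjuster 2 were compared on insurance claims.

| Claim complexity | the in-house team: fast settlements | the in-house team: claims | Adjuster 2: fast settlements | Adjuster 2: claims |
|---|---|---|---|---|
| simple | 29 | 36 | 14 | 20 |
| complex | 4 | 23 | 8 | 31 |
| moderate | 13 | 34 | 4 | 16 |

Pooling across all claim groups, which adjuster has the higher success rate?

Simple: the in-house team 29/36 = 80.6%, Adjuster 2 14/20 = 70.0% → the in-house team
Complex: the in-house team 4/23 = 17.4%, Adjuster 2 8/31 = 25.8% → Adjuster 2
Moderate: the in-house team 13/34 = 38.2%, Adjuster 2 4/16 = 25.0% → the in-house team
Overall: the in-house team 46/93 = 49.5%, Adjuster 2 26/67 = 38.8% → the in-house team
(Neither sweeps every claim group, but the in-house team has the higher pooled rate.)

the in-house team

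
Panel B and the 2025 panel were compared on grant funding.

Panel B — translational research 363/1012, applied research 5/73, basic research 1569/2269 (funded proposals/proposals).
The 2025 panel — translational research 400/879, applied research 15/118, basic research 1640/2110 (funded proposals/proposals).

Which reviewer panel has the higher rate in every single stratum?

the 2025 panel

Translational research: Panel B 363/1012 = 35.9%, the 2025 panel 400/879 = 45.5% → the 2025 panel
Applied research: Panel B 5/73 = 6.8%, the 2025 panel 15/118 = 12.7% → the 2025 panel
Basic research: Panel B 1569/2269 = 69.1%, the 2025 panel 1640/2110 = 77.7% → the 2025 panel
The 2025 panel has the higher rate in all 3 groups.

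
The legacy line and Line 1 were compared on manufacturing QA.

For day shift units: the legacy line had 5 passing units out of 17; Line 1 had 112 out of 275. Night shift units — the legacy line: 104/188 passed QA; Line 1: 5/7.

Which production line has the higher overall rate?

the legacy line

Day shift: the legacy line 5/17 = 29.4%, Line 1 112/275 = 40.7% → Line 1
Night shift: the legacy line 104/188 = 55.3%, Line 1 5/7 = 71.4% → Line 1
Overall: the legacy line 109/205 = 53.2%, Line 1 117/282 = 41.5% → the legacy line
(Line 1 wins every shift group but the legacy line wins overall — Line 1's units skew toward the low-rate day shift group.)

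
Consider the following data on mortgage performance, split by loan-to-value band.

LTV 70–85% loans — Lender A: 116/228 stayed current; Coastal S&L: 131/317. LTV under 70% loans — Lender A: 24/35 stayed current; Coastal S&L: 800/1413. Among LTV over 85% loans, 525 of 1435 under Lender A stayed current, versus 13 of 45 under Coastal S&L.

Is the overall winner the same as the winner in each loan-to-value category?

LTV 70–85%: Lender A 116/228 = 50.9%, Coastal S&L 131/317 = 41.3% → Lender A
LTV under 70%: Lender A 24/35 = 68.6%, Coastal S&L 800/1413 = 56.6% → Lender A
LTV over 85%: Lender A 525/1435 = 36.6%, Coastal S&L 13/45 = 28.9% → Lender A
Overall: Lender A 665/1698 = 39.2%, Coastal S&L 944/1775 = 53.2% → Coastal S&L
Lender A wins each loan-to-value group but Coastal S&L wins overall — the comparison reverses. Lender A's loans skew toward LTV over 85%, which has a lower base rate.

No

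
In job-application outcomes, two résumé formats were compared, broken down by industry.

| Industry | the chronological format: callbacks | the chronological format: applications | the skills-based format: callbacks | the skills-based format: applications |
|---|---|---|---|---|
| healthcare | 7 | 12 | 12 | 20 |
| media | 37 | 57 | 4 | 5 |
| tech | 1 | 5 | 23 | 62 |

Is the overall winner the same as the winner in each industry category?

Healthcare: the chronological format 7/12 = 58.3%, the skills-based format 12/20 = 60.0% → the skills-based format
Media: the chronological format 37/57 = 64.9%, the skills-based format 4/5 = 80.0% → the skills-based format
Tech: the chronological format 1/5 = 20.0%, the skills-based format 23/62 = 37.1% → the skills-based format
Overall: the chronological format 45/74 = 60.8%, the skills-based format 39/87 = 44.8% → the chronological format
The skills-based format wins each industry group but the chronological format wins overall — the comparison reverses. The skills-based format's applications skew toward tech, which has a lower base rate.

No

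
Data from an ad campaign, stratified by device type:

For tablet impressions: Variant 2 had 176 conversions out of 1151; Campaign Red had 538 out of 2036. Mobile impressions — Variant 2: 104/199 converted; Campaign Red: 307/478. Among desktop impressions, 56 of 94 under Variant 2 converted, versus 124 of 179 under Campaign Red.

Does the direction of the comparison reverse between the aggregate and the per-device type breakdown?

No

Tablet: Variant 2 176/1151 = 15.3%, Campaign Red 538/2036 = 26.4% → Campaign Red
Mobile: Variant 2 104/199 = 52.3%, Campaign Red 307/478 = 64.2% → Campaign Red
Desktop: Variant 2 56/94 = 59.6%, Campaign Red 124/179 = 69.3% → Campaign Red
Overall: Variant 2 336/1444 = 23.3%, Campaign Red 969/2693 = 36.0% → Campaign Red
Campaign Red wins overall and in every device group — no reversal.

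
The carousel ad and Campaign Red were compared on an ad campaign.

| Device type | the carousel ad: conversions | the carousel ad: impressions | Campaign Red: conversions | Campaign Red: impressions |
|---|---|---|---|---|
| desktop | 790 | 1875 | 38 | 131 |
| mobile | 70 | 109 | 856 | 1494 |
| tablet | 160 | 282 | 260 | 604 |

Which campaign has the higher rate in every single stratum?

Desktop: the carousel ad 790/1875 = 42.1%, Campaign Red 38/131 = 29.0% → the carousel ad
Mobile: the carousel ad 70/109 = 64.2%, Campaign Red 856/1494 = 57.3% → the carousel ad
Tablet: the carousel ad 160/282 = 56.7%, Campaign Red 260/604 = 43.0% → the carousel ad
The carousel ad has the higher rate in all 3 groups.

the carousel ad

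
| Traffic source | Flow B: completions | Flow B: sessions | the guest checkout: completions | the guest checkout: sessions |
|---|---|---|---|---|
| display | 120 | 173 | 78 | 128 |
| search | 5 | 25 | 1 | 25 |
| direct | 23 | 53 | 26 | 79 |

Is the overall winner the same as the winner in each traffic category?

Display: Flow B 120/173 = 69.4%, the guest checkout 78/128 = 60.9% → Flow B
Search: Flow B 5/25 = 20.0%, the guest checkout 1/25 = 4.0% → Flow B
Direct: Flow B 23/53 = 43.4%, the guest checkout 26/79 = 32.9% → Flow B
Overall: Flow B 148/251 = 59.0%, the guest checkout 105/232 = 45.3% → Flow B
Flow B wins overall and in every traffic group — no reversal.

Yes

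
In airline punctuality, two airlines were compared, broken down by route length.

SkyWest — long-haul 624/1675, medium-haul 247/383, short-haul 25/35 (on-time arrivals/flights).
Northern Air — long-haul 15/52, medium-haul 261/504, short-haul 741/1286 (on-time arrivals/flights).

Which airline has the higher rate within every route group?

SkyWest

Long-haul: SkyWest 624/1675 = 37.3%, Northern Air 15/52 = 28.8% → SkyWest
Medium-haul: SkyWest 247/383 = 64.5%, Northern Air 261/504 = 51.8% → SkyWest
Short-haul: SkyWest 25/35 = 71.4%, Northern Air 741/1286 = 57.6% → SkyWest
SkyWest has the higher rate in all 3 groups.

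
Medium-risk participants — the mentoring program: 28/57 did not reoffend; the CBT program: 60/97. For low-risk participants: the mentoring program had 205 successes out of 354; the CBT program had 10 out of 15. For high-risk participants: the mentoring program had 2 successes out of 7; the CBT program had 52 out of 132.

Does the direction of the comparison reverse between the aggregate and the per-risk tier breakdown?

Medium-risk: the mentoring program 28/57 = 49.1%, the CBT program 60/97 = 61.9% → the CBT program
Low-risk: the mentoring program 205/354 = 57.9%, the CBT program 10/15 = 66.7% → the CBT program
High-risk: the mentoring program 2/7 = 28.6%, the CBT program 52/132 = 39.4% → the CBT program
Overall: the mentoring program 235/418 = 56.2%, the CBT program 122/244 = 50.0% → the mentoring program
The CBT program wins each risk group but the mentoring program wins overall — the comparison reverses. The CBT program's participants skew toward high-risk, which has a lower base rate.

Yes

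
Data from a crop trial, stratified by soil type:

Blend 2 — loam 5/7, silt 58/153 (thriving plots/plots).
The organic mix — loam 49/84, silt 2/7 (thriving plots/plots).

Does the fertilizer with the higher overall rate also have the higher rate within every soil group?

Loam: Blend 2 5/7 = 71.4%, the organic mix 49/84 = 58.3% → Blend 2
Silt: Blend 2 58/153 = 37.9%, the organic mix 2/7 = 28.6% → Blend 2
Overall: Blend 2 63/160 = 39.4%, the organic mix 51/91 = 56.0% → the organic mix
Blend 2 wins each soil group but the organic mix wins overall — the comparison reverses. Blend 2's plots skew toward silt, which has a lower base rate.

No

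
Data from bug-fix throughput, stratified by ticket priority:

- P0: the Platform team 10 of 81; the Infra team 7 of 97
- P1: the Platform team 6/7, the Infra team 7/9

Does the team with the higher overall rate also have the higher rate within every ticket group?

Yes

P0: the Platform team 10/81 = 12.3%, the Infra team 7/97 = 7.2% → the Platform team
P1: the Platform team 6/7 = 85.7%, the Infra team 7/9 = 77.8% → the Platform team
Overall: the Platform team 16/88 = 18.2%, the Infra team 14/106 = 13.2% → the Platform team
The Platform team wins overall and in every ticket group — no reversal.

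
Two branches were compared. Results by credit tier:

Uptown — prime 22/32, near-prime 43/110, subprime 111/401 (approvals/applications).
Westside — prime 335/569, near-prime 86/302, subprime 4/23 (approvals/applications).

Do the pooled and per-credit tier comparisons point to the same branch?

No

Prime: Uptown 22/32 = 68.8%, Westside 335/569 = 58.9% → Uptown
Near-prime: Uptown 43/110 = 39.1%, Westside 86/302 = 28.5% → Uptown
Subprime: Uptown 111/401 = 27.7%, Westside 4/23 = 17.4% → Uptown
Overall: Uptown 176/543 = 32.4%, Westside 425/894 = 47.5% → Westside
Uptown wins each credit group but Westside wins overall — the comparison reverses. Uptown's applications skew toward subprime, which has a lower base rate.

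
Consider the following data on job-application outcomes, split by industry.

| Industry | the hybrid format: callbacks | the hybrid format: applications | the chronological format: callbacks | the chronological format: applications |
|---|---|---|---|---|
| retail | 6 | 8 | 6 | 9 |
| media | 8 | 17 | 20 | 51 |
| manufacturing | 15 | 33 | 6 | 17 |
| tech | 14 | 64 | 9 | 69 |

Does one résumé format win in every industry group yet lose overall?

No

Retail: the hybrid format 6/8 = 75.0%, the chronological format 6/9 = 66.7% → the hybrid format
Media: the hybrid format 8/17 = 47.1%, the chronological format 20/51 = 39.2% → the hybrid format
Manufacturing: the hybrid format 15/33 = 45.5%, the chronological format 6/17 = 35.3% → the hybrid format
Tech: the hybrid format 14/64 = 21.9%, the chronological format 9/69 = 13.0% → the hybrid format
Overall: the hybrid format 43/122 = 35.2%, the chronological format 41/146 = 28.1% → the hybrid format
The hybrid format wins overall and in every industry group — no reversal.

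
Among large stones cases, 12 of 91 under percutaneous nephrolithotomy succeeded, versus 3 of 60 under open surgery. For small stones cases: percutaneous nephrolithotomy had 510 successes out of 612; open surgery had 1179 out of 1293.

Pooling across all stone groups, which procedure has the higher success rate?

open surgery

Large stones: percutaneous nephrolithotomy 12/91 = 13.2%, open surgery 3/60 = 5.0% → percutaneous nephrolithotomy
Small stones: percutaneous nephrolithotomy 510/612 = 83.3%, open surgery 1179/1293 = 91.2% → open surgery
Overall: percutaneous nephrolithotomy 522/703 = 74.3%, open surgery 1182/1353 = 87.4% → open surgery
(Neither sweeps every stone group, but open surgery has the higher pooled rate.)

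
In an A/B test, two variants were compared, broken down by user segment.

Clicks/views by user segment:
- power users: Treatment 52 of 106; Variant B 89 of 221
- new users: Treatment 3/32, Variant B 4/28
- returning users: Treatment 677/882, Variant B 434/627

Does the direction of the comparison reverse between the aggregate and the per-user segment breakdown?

No

Power users: Treatment 52/106 = 49.1%, Variant B 89/221 = 40.3% → Treatment
New users: Treatment 3/32 = 9.4%, Variant B 4/28 = 14.3% → Variant B
Returning users: Treatment 677/882 = 76.8%, Variant B 434/627 = 69.2% → Treatment
Overall: Treatment 732/1020 = 71.8%, Variant B 527/876 = 60.2% → Treatment
Neither sweeps: Treatment wins 2 of 3 groups, Variant B wins 1. Treatment wins overall but not every group — no Simpson reversal.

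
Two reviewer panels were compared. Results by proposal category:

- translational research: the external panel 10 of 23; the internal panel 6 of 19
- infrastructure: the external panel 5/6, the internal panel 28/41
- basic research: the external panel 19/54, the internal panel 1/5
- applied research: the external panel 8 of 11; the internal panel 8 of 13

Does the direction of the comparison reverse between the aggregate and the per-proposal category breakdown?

Translational research: the external panel 10/23 = 43.5%, the internal panel 6/19 = 31.6% → the external panel
Infrastructure: the external panel 5/6 = 83.3%, the internal panel 28/41 = 68.3% → the external panel
Basic research: the external panel 19/54 = 35.2%, the internal panel 1/5 = 20.0% → the external panel
Applied research: the external panel 8/11 = 72.7%, the internal panel 8/13 = 61.5% → the external panel
Overall: the external panel 42/94 = 44.7%, the internal panel 43/78 = 55.1% → the internal panel
The external panel wins each proposal group but the internal panel wins overall — the comparison reverses. The external panel's proposals skew toward basic research, which has a lower base rate.

Yes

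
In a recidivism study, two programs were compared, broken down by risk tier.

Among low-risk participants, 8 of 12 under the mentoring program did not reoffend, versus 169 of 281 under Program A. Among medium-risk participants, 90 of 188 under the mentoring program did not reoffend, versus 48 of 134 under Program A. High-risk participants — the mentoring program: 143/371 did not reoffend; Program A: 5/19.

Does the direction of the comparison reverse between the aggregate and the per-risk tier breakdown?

Low-risk: the mentoring program 8/12 = 66.7%, Program A 169/281 = 60.1% → the mentoring program
Medium-risk: the mentoring program 90/188 = 47.9%, Program A 48/134 = 35.8% → the mentoring program
High-risk: the mentoring program 143/371 = 38.5%, Program A 5/19 = 26.3% → the mentoring program
Overall: the mentoring program 241/571 = 42.2%, Program A 222/434 = 51.2% → Program A
The mentoring program wins each risk group but Program A wins overall — the comparison reverses. The mentoring program's participants skew toward high-risk, which has a lower base rate.

Yes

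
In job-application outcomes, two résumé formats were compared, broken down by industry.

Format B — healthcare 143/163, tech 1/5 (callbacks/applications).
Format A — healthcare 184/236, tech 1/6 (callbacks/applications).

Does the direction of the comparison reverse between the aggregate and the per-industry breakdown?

Healthcare: Format B 143/163 = 87.7%, Format A 184/236 = 78.0% → Format B
Tech: Format B 1/5 = 20.0%, Format A 1/6 = 16.7% → Format B
Overall: Format B 144/168 = 85.7%, Format A 185/242 = 76.4% → Format B
Format B wins overall and in every industry group — no reversal.

No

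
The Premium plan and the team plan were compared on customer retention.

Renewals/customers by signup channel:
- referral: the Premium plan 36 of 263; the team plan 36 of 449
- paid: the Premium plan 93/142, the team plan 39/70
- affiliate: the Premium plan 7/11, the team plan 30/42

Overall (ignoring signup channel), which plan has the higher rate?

Referral: the Premium plan 36/263 = 13.7%, the team plan 36/449 = 8.0% → the Premium plan
Paid: the Premium plan 93/142 = 65.5%, the team plan 39/70 = 55.7% → the Premium plan
Affiliate: the Premium plan 7/11 = 63.6%, the team plan 30/42 = 71.4% → the team plan
Overall: the Premium plan 136/416 = 32.7%, the team plan 105/561 = 18.7% → the Premium plan
(Neither sweeps every signup group, but the Premium plan has the higher pooled rate.)

the Premium plan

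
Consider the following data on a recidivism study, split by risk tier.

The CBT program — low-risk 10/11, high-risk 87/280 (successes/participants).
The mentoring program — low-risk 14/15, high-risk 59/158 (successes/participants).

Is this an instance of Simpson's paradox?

Low-risk: the CBT program 10/11 = 90.9%, the mentoring program 14/15 = 93.3% → the mentoring program
High-risk: the CBT program 87/280 = 31.1%, the mentoring program 59/158 = 37.3% → the mentoring program
Overall: the CBT program 97/291 = 33.3%, the mentoring program 73/173 = 42.2% → the mentoring program
The mentoring program wins overall and in every risk group — no reversal.

No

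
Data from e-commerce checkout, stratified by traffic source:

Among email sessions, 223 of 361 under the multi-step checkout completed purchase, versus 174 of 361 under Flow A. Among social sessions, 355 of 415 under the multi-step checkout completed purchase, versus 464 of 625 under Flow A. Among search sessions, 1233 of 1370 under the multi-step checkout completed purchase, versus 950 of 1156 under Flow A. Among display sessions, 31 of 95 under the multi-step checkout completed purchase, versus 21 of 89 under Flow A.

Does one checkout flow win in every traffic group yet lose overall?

No

Email: the multi-step checkout 223/361 = 61.8%, Flow A 174/361 = 48.2% → the multi-step checkout
Social: the multi-step checkout 355/415 = 85.5%, Flow A 464/625 = 74.2% → the multi-step checkout
Search: the multi-step checkout 1233/1370 = 90.0%, Flow A 950/1156 = 82.2% → the multi-step checkout
Display: the multi-step checkout 31/95 = 32.6%, Flow A 21/89 = 23.6% → the multi-step checkout
Overall: the multi-step checkout 1842/2241 = 82.2%, Flow A 1609/2231 = 72.1% → the multi-step checkout
The multi-step checkout wins overall and in every traffic group — no reversal.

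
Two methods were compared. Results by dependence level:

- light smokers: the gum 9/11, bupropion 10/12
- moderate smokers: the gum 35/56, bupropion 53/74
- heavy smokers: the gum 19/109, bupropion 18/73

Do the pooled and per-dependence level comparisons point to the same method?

Yes

Light smokers: the gum 9/11 = 81.8%, bupropion 10/12 = 83.3% → bupropion
Moderate smokers: the gum 35/56 = 62.5%, bupropion 53/74 = 71.6% → bupropion
Heavy smokers: the gum 19/109 = 17.4%, bupropion 18/73 = 24.7% → bupropion
Overall: the gum 63/176 = 35.8%, bupropion 81/159 = 50.9% → bupropion
Bupropion wins overall and in every dependence group — no reversal.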